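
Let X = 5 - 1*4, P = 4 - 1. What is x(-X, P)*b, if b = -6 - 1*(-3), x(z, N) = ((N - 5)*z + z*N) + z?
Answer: 6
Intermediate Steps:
P = 3
X = 1 (X = 5 - 4 = 1)
x(z, N) = z + N*z + z*(-5 + N) (x(z, N) = ((-5 + N)*z + N*z) + z = (z*(-5 + N) + N*z) + z = (N*z + z*(-5 + N)) + z = z + N*z + z*(-5 + N))
b = -3 (b = -6 + 3 = -3)
x(-X, P)*b = (2*(-1*1)*(-2 + 3))*(-3) = (2*(-1)*1)*(-3) = -2*(-3) = 6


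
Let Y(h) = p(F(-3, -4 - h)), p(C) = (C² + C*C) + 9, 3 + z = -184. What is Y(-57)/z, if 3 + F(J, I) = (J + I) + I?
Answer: -107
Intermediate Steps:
z = -187 (z = -3 - 184 = -187)
F(J, I) = -3 + J + 2*I (F(J, I) = -3 + ((J + I) + I) = -3 + ((I + J) + I) = -3 + (J + 2*I) = -3 + J + 2*I)
p(C) = 9 + 2*C² (p(C) = (C² + C²) + 9 = 2*C² + 9 = 9 + 2*C²)
Y(h) = 9 + 2*(-14 - 2*h)² (Y(h) = 9 + 2*(-3 - 3 + 2*(-4 - h))² = 9 + 2*(-3 - 3 + (-8 - 2*h))² = 9 + 2*(-14 - 2*h)²)
Y(-57)/z = (9 + 8*(7 - 57)²)/(-187) = (9 + 8*(-50)²)*(-1/187) = (9 + 8*2500)*(-1/187) = (9 + 20000)*(-1/187) = 20009*(-1/187) = -107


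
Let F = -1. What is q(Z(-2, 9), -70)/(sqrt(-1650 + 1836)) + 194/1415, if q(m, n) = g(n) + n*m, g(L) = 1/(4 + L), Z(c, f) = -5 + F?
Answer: 194/1415 + 27719*sqrt(186)/12276 ≈ 30.932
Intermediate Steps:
Z(c, f) = -6 (Z(c, f) = -5 - 1 = -6)
q(m, n) = 1/(4 + n) + m*n (q(m, n) = 1/(4 + n) + n*m = 1/(4 + n) + m*n)
q(Z(-2, 9), -70)/(sqrt(-1650 + 1836)) + 194/1415 = ((1 - 6*(-70)*(4 - 70))/(4 - 70))/(sqrt(-1650 + 1836)) + 194/1415 = ((1 - 6*(-70)*(-66))/(-66))/(sqrt(186)) + 194*(1/1415) = (-(1 - 27720)/66)*(sqrt(186)/186) + 194/1415 = (-1/66*(-27719))*(sqrt(186)/186) + 194/1415 = 27719*(sqrt(186)/186)/66 + 194/1415 = 27719*sqrt(186)/12276 + 194/1415 = 194/1415 + 27719*sqrt(186)/12276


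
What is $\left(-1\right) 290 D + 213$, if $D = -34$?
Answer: $10073$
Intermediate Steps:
$\left(-1\right) 290 D + 213 = \left(-1\right) 290 \left(-34\right) + 213 = \left(-290\right) \left(-34\right) + 213 = 9860 + 213 = 10073$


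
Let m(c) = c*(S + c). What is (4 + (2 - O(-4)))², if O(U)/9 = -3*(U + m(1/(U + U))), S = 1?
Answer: 45118089/4096 ≈ 11015.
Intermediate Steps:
m(c) = c*(1 + c)
O(U) = -27*U - 27*(1 + 1/(2*U))/(2*U) (O(U) = 9*(-3*(U + (1 + 1/(U + U))/(U + U))) = 9*(-3*(U + (1 + 1/(2*U))/((2*U)))) = 9*(-3*(U + (1/(2*U))*(1 + 1/(2*U)))) = 9*(-3*(U + (1 + 1/(2*U))/(2*U))) = 9*(-3*U - 3*(1 + 1/(2*U))/(2*U)) = -27*U - 27*(1 + 1/(2*U))/(2*U))
(4 + (2 - O(-4)))² = (4 + (2 - 27*(-1 - 4*(-4)³ - 2*(-4))/(4*(-4)²)))² = (4 + (2 - 27*(-1 - 4*(-64) + 8)/(4*16)))² = (4 + (2 - 27*(-1 + 256 + 8)/(4*16)))² = (4 + (2 - 27*263/(4*16)))² = (4 + (2 - 1*7101/64))² = (4 + (2 - 7101/64))² = (4 - 6973/64)² = (-6717/64)² = 45118089/4096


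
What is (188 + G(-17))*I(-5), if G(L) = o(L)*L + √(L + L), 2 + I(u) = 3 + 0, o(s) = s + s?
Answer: 766 + I*√34 ≈ 766.0 + 5.831*I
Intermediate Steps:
o(s) = 2*s
I(u) = 1 (I(u) = -2 + (3 + 0) = -2 + 3 = 1)
G(L) = 2*L² + √2*√L (G(L) = (2*L)*L + √(L + L) = 2*L² + √(2*L) = 2*L² + √2*√L)
(188 + G(-17))*I(-5) = (188 + (2*(-17)² + √2*√(-17)))*1 = (188 + (2*289 + √2*(I*√17)))*1 = (188 + (578 + I*√34))*1 = (766 + I*√34)*1 = 766 + I*√34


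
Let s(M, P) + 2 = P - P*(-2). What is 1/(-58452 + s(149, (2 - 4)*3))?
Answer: -1/58472 ≈ -1.7102e-5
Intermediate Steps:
s(M, P) = -2 + 3*P (s(M, P) = -2 + (P - P*(-2)) = -2 + (P + 2*P) = -2 + 3*P)
1/(-58452 + s(149, (2 - 4)*3)) = 1/(-58452 + (-2 + 3*((2 - 4)*3))) = 1/(-58452 + (-2 + 3*(-2*3))) = 1/(-58452 + (-2 + 3*(-6))) = 1/(-58452 + (-2 - 18)) = 1/(-58452 - 20) = 1/(-58472) = -1/58472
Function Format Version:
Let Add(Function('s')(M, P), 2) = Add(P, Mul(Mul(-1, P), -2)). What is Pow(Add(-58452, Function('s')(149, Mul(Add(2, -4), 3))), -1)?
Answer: Rational(-1, 58472) ≈ -1.7102e-5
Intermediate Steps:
Function('s')(M, P) = Add(-2, Mul(3, P)) (Function('s')(M, P) = Add(-2, Add(P, Mul(Mul(-1, P), -2))) = Add(-2, Add(P, Mul(2, P))) = Add(-2, Mul(3, P)))
Pow(Add(-58452, Function('s')(149, Mul(Add(2, -4), 3))), -1) = Pow(Add(-58452, Add(-2, Mul(3, Mul(Add(2, -4), 3)))), -1) = Pow(Add(-58452, Add(-2, Mul(3, Mul(-2, 3)))), -1) = Pow(Add(-58452, Add(-2, Mul(3, -6))), -1) = Pow(Add(-58452, Add(-2, -18)), -1) = Pow(Add(-58452, -20), -1) = Pow(-58472, -1) = Rational(-1, 58472)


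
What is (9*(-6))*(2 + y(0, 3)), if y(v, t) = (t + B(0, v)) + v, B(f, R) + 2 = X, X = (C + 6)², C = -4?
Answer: -378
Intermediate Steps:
X = 4 (X = (-4 + 6)² = 2² = 4)
B(f, R) = 2 (B(f, R) = -2 + 4 = 2)
y(v, t) = 2 + t + v (y(v, t) = (t + 2) + v = (2 + t) + v = 2 + t + v)
(9*(-6))*(2 + y(0, 3)) = (9*(-6))*(2 + (2 + 3 + 0)) = -54*(2 + 5) = -54*7 = -378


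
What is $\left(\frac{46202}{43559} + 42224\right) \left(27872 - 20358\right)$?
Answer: $\frac{13820360574852}{43559} \approx 3.1728 \cdot 10^{8}$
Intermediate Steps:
$\left(\frac{46202}{43559} + 42224\right) \left(27872 - 20358\right) = \left(46202 \cdot \frac{1}{43559} + 42224\right) 7514 = \left(\frac{46202}{43559} + 42224\right) 7514 = \frac{1839281418}{43559} \cdot 7514 = \frac{13820360574852}{43559}$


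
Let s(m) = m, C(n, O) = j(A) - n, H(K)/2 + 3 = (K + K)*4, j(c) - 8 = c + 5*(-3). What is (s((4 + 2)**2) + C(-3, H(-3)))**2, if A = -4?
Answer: 784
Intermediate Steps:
j(c) = -7 + c (j(c) = 8 + (c + 5*(-3)) = 8 + (c - 15) = 8 + (-15 + c) = -7 + c)
H(K) = -6 + 16*K (H(K) = -6 + 2*((K + K)*4) = -6 + 2*((2*K)*4) = -6 + 2*(8*K) = -6 + 16*K)
C(n, O) = -11 - n (C(n, O) = (-7 - 4) - n = -11 - n)
(s((4 + 2)**2) + C(-3, H(-3)))**2 = ((4 + 2)**2 + (-11 - 1*(-3)))**2 = (6**2 + (-11 + 3))**2 = (36 - 8)**2 = 28**2 = 784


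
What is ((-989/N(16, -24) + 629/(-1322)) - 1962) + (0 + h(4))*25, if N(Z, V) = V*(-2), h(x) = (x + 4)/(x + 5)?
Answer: -186642283/95184 ≈ -1960.9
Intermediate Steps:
h(x) = (4 + x)/(5 + x)
N(Z, V) = -2*V
((-989/N(16, -24) + 629/(-1322)) - 1962) + (0 + h(4))*25 = ((-989/((-2*(-24))) + 629/(-1322)) - 1962) + (0 + (4 + 4)/(5 + 4))*25 = ((-989/48 + 629*(-1/1322)) - 1962) + (0 + 8/9)*25 = ((-989*1/48 - 629/1322) - 1962) + (0 + (1/9)*8)*25 = ((-989/48 - 629/1322) - 1962) + (0 + 8/9)*25 = (-668825/31728 - 1962) + (8/9)*25 = -62919161/31728 + 200/9 = -186642283/95184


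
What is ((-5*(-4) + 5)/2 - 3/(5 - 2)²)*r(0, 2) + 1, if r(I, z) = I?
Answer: 1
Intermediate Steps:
((-5*(-4) + 5)/2 - 3/(5 - 2)²)*r(0, 2) + 1 = ((-5*(-4) + 5)/2 - 3/(5 - 2)²)*0 + 1 = ((20 + 5)*(½) - 3/(3²))*0 + 1 = (25*(½) - 3/9)*0 + 1 = (25/2 - 3*⅑)*0 + 1 = (25/2 - ⅓)*0 + 1 = (73/6)*0 + 1 = 0 + 1 = 1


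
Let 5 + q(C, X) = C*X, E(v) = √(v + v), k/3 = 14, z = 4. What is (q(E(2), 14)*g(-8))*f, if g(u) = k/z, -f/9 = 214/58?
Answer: -465129/58 ≈ -8019.5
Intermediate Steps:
k = 42 (k = 3*14 = 42)
f = -963/29 (f = -1926/58 = -9*107/29 = -963/29 ≈ -33.207)
E(v) = √2*√v (E(v) = √(2*v) = √2*√v)
q(C, X) = -5 + C*X
g(u) = 21/2 (g(u) = 42/4 = 42*(¼) = 21/2)
(q(E(2), 14)*g(-8))*f = ((-5 + (√2*√2)*14)*(21/2))*(-963/29) = ((-5 + 2*14)*(21/2))*(-963/29) = ((-5 + 28)*(21/2))*(-963/29) = (23*(21/2))*(-963/29) = (483/2)*(-963/29) = -465129/58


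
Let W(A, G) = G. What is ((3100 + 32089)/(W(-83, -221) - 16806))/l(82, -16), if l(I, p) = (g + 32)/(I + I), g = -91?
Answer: 5770996/1004593 ≈ 5.7446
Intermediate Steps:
l(I, p) = -59/(2*I) (l(I, p) = (-91 + 32)/(I + I) = -59*1/(2*I) = -59/(2*I))
((3100 + 32089)/(W(-83, -221) - 16806))/l(82, -16) = ((3100 + 32089)/(-221 - 16806))/((-59/2/82)) = (35189/(-17027))/((-59/2*1/82)) = (35189*(-1/17027))/(-59/164) = -35189/17027*(-164/59) = 5770996/1004593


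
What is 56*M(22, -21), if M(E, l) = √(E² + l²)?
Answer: 280*√37 ≈ 1703.2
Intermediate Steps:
56*M(22, -21) = 56*√(22² + (-21)²) = 56*√(484 + 441) = 56*√925 = 56*(5*√37) = 280*√37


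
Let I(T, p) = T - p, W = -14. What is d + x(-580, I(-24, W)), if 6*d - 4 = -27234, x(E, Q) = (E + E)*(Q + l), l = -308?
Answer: 1093025/3 ≈ 3.6434e+5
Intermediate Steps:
x(E, Q) = 2*E*(-308 + Q) (x(E, Q) = (E + E)*(Q - 308) = (2*E)*(-308 + Q) = 2*E*(-308 + Q))
d = -13615/3 (d = 2/3 + (1/6)*(-27234) = 2/3 - 4539 = -13615/3 ≈ -4538.3)
d + x(-580, I(-24, W)) = -13615/3 + 2*(-580)*(-308 + (-24 - 1*(-14))) = -13615/3 + 2*(-580)*(-308 + (-24 + 14)) = -13615/3 + 2*(-580)*(-308 - 10) = -13615/3 + 2*(-580)*(-318) = -13615/3 + 368880 = 1093025/3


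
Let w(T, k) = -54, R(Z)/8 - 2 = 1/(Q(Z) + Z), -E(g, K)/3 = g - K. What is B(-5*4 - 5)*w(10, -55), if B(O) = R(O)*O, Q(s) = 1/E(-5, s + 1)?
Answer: 15093000/713 ≈ 21168.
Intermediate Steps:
E(g, K) = -3*g + 3*K (E(g, K) = -3*(g - K) = -3*g + 3*K)
Q(s) = 1/(18 + 3*s) (Q(s) = 1/(-3*(-5) + 3*(s + 1)) = 1/(15 + 3*(1 + s)) = 1/(15 + (3 + 3*s)) = 1/(18 + 3*s))
R(Z) = 16 + 8/(Z + 1/(3*(6 + Z))) (R(Z) = 16 + 8/(1/(3*(6 + Z)) + Z) = 16 + 8/(Z + 1/(3*(6 + Z))))
B(O) = 8*O*(2 + 3*(1 + 2*O)*(6 + O))/(1 + 3*O*(6 + O)) (B(O) = (8*(2 + 3*(1 + 2*O)*(6 + O))/(1 + 3*O*(6 + O)))*O = 8*O*(2 + 3*(1 + 2*O)*(6 + O))/(1 + 3*O*(6 + O)))
B(-5*4 - 5)*w(10, -55) = (8*(-5*4 - 5)*(2 + 3*(1 + 2*(-5*4 - 5))*(6 + (-5*4 - 5)))/(1 + 3*(-5*4 - 5)*(6 + (-5*4 - 5))))*(-54) = (8*(-20 - 5)*(2 + 3*(1 + 2*(-20 - 5))*(6 + (-20 - 5)))/(1 + 3*(-20 - 5)*(6 + (-20 - 5))))*(-54) = (8*(-25)*(2 + 3*(1 + 2*(-25))*(6 - 25))/(1 + 3*(-25)*(6 - 25)))*(-54) = (8*(-25)*(2 + 3*(1 - 50)*(-19))/(1 + 3*(-25)*(-19)))*(-54) = (8*(-25)*(2 + 3*(-49)*(-19))/(1 + 1425))*(-54) = (8*(-25)*(2 + 2793)/1426)*(-54) = (8*(-25)*(1/1426)*2795)*(-54) = -279500/713*(-54) = 15093000/713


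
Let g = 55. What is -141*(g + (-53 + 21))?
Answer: -3243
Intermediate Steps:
-141*(g + (-53 + 21)) = -141*(55 + (-53 + 21)) = -141*(55 - 32) = -141*23 = -3243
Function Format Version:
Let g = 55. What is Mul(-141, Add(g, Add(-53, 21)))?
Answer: -3243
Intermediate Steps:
Mul(-141, Add(g, Add(-53, 21))) = Mul(-141, Add(55, Add(-53, 21))) = Mul(-141, Add(55, -32)) = Mul(-141, 23) = -3243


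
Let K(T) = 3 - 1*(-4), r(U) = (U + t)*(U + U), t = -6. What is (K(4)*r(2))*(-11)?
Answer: 1232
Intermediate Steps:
r(U) = 2*U*(-6 + U) (r(U) = (U - 6)*(U + U) = (-6 + U)*(2*U) = 2*U*(-6 + U))
K(T) = 7 (K(T) = 3 + 4 = 7)
(K(4)*r(2))*(-11) = (7*(2*2*(-6 + 2)))*(-11) = (7*(2*2*(-4)))*(-11) = (7*(-16))*(-11) = -112*(-11) = 1232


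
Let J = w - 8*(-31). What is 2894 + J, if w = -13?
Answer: 3129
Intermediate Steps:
J = 235 (J = -13 - 8*(-31) = -13 + 248 = 235)
2894 + J = 2894 + 235 = 3129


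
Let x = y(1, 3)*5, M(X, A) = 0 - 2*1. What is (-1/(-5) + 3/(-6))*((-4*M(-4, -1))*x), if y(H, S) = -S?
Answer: 36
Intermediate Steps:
M(X, A) = -2 (M(X, A) = 0 - 2 = -2)
x = -15 (x = -1*3*5 = -3*5 = -15)
(-1/(-5) + 3/(-6))*((-4*M(-4, -1))*x) = (-1/(-5) + 3/(-6))*(-4*(-2)*(-15)) = (-1*(-⅕) + 3*(-⅙))*(8*(-15)) = (⅕ - ½)*(-120) = -3/10*(-120) = 36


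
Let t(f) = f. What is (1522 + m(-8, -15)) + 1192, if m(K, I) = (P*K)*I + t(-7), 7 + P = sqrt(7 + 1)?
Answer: 1867 + 240*sqrt(2) ≈ 2206.4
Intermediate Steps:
P = -7 + 2*sqrt(2) (P = -7 + sqrt(7 + 1) = -7 + sqrt(8) = -7 + 2*sqrt(2) ≈ -4.1716)
m(K, I) = -7 + I*K*(-7 + 2*sqrt(2)) (m(K, I) = ((-7 + 2*sqrt(2))*K)*I - 7 = (K*(-7 + 2*sqrt(2)))*I - 7 = I*K*(-7 + 2*sqrt(2)) - 7 = -7 + I*K*(-7 + 2*sqrt(2)))
(1522 + m(-8, -15)) + 1192 = (1522 + (-7 - 1*(-15)*(-8)*(7 - 2*sqrt(2)))) + 1192 = (1522 + (-7 + (-840 + 240*sqrt(2)))) + 1192 = (1522 + (-847 + 240*sqrt(2))) + 1192 = (675 + 240*sqrt(2)) + 1192 = 1867 + 240*sqrt(2)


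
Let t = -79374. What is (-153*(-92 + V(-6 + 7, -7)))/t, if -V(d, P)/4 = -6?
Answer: -1734/13229 ≈ -0.13108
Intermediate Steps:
V(d, P) = 24 (V(d, P) = -4*(-6) = 24)
(-153*(-92 + V(-6 + 7, -7)))/t = -153*(-92 + 24)/(-79374) = -153*(-68)*(-1/79374) = 10404*(-1/79374) = -1734/13229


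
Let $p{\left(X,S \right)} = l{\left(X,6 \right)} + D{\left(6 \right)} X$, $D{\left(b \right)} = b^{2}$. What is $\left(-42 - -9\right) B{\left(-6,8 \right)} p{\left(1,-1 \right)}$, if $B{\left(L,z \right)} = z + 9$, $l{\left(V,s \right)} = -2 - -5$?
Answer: $-21879$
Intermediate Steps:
$l{\left(V,s \right)} = 3$ ($l{\left(V,s \right)} = -2 + 5 = 3$)
$p{\left(X,S \right)} = 3 + 36 X$ ($p{\left(X,S \right)} = 3 + 6^{2} X = 3 + 36 X$)
$B{\left(L,z \right)} = 9 + z$
$\left(-42 - -9\right) B{\left(-6,8 \right)} p{\left(1,-1 \right)} = \left(-42 - -9\right) \left(9 + 8\right) \left(3 + 36 \cdot 1\right) = \left(-42 + 9\right) 17 \left(3 + 36\right) = \left(-33\right) 17 \cdot 39 = \left(-561\right) 39 = -21879$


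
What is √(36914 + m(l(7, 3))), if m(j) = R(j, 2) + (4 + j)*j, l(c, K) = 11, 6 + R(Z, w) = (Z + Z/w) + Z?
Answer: √148402/2 ≈ 192.61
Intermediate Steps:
R(Z, w) = -6 + 2*Z + Z/w (R(Z, w) = -6 + ((Z + Z/w) + Z) = -6 + (2*Z + Z/w) = -6 + 2*Z + Z/w)
m(j) = -6 + 5*j/2 + j*(4 + j) (m(j) = (-6 + 2*j + j/2) + (4 + j)*j = (-6 + 2*j + j*(½)) + j*(4 + j) = (-6 + 2*j + j/2) + j*(4 + j) = (-6 + 5*j/2) + j*(4 + j) = -6 + 5*j/2 + j*(4 + j))
√(36914 + m(l(7, 3))) = √(36914 + (-6 + 11² + (13/2)*11)) = √(36914 + (-6 + 121 + 143/2)) = √(36914 + 373/2) = √(74201/2) = √148402/2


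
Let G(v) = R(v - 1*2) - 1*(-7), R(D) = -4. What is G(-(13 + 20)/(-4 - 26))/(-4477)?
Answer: -3/4477 ≈ -0.00067009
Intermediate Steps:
G(v) = 3 (G(v) = -4 - 1*(-7) = -4 + 7 = 3)
G(-(13 + 20)/(-4 - 26))/(-4477) = 3/(-4477) = 3*(-1/4477) = -3/4477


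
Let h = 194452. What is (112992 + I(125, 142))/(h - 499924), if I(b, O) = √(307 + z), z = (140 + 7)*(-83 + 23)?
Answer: -1177/3182 - I*√8513/305472 ≈ -0.36989 - 0.00030204*I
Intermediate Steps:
z = -8820 (z = 147*(-60) = -8820)
I(b, O) = I*√8513 (I(b, O) = √(307 - 8820) = √(-8513) = I*√8513)
(112992 + I(125, 142))/(h - 499924) = (112992 + I*√8513)/(194452 - 499924) = (112992 + I*√8513)/(-305472) = (112992 + I*√8513)*(-1/305472) = -1177/3182 - I*√8513/305472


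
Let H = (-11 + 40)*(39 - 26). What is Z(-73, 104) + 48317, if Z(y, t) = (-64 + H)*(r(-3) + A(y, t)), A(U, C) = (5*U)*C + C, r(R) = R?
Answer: -11801550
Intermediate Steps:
H = 377 (H = 29*13 = 377)
A(U, C) = C + 5*C*U (A(U, C) = 5*C*U + C = C + 5*C*U)
Z(y, t) = -939 + 313*t*(1 + 5*y) (Z(y, t) = (-64 + 377)*(-3 + t*(1 + 5*y)) = 313*(-3 + t*(1 + 5*y)) = -939 + 313*t*(1 + 5*y))
Z(-73, 104) + 48317 = (-939 + 313*104*(1 + 5*(-73))) + 48317 = (-939 + 313*104*(1 - 365)) + 48317 = (-939 + 313*104*(-364)) + 48317 = (-939 - 11848928) + 48317 = -11849867 + 48317 = -11801550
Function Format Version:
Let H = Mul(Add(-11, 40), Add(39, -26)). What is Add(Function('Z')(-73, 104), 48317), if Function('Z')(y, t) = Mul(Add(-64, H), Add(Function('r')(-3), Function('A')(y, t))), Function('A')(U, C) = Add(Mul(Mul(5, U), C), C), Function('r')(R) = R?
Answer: -11801550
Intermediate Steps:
H = 377 (H = Mul(29, 13) = 377)
Function('A')(U, C) = Add(C, Mul(5, C, U)) (Function('A')(U, C) = Add(Mul(5, C, U), C) = Add(C, Mul(5, C, U)))
Function('Z')(y, t) = Add(-939, Mul(313, t, Add(1, Mul(5, y)))) (Function('Z')(y, t) = Mul(Add(-64, 377), Add(-3, Mul(t, Add(1, Mul(5, y))))) = Mul(313, Add(-3, Mul(t, Add(1, Mul(5, y))))) = Add(-939, Mul(313, t, Add(1, Mul(5, y)))))
Add(Function('Z')(-73, 104), 48317) = Add(Add(-939, Mul(313, 104, Add(1, Mul(5, -73)))), 48317) = Add(Add(-939, Mul(313, 104, Add(1, -365))), 48317) = Add(Add(-939, Mul(313, 104, -364)), 48317) = Add(Add(-939, -11848928), 48317) = Add(-11849867, 48317) = -11801550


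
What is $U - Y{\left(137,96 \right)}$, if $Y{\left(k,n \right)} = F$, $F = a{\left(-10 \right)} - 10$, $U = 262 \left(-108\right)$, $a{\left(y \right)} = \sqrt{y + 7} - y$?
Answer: $-28296 - i \sqrt{3} \approx -28296.0 - 1.732 i$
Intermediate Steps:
$a{\left(y \right)} = \sqrt{7 + y} - y$
$U = -28296$
$F = i \sqrt{3}$ ($F = \left(\sqrt{7 - 10} - -10\right) - 10 = \left(\sqrt{-3} + 10\right) - 10 = \left(i \sqrt{3} + 10\right) - 10 = \left(10 + i \sqrt{3}\right) - 10 = i \sqrt{3} \approx 1.732 i$)
$Y{\left(k,n \right)} = i \sqrt{3}$
$U - Y{\left(137,96 \right)} = -28296 - i \sqrt{3}$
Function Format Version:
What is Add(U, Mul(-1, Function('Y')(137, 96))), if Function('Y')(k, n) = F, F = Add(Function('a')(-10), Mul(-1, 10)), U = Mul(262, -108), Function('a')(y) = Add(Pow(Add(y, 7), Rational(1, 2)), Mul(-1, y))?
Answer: Add(-28296, Mul(-1, I, Pow(3, Rational(1, 2)))) ≈ Add(-28296., Mul(-1.7320, I))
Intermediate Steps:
Function('a')(y) = Add(Pow(Add(7, y), Rational(1, 2)), Mul(-1, y))
U = -28296
F = Mul(I, Pow(3, Rational(1, 2))) (F = Add(Add(Pow(Add(7, -10), Rational(1, 2)), Mul(-1, -10)), Mul(-1, 10)) = Add(Add(Pow(-3, Rational(1, 2)), 10), -10) = Add(Add(Mul(I, Pow(3, Rational(1, 2))), 10), -10) = Add(Add(10, Mul(I, Pow(3, Rational(1, 2)))), -10) = Mul(I, Pow(3, Rational(1, 2))) ≈ Mul(1.7320, I))
Function('Y')(k, n) = Mul(I, Pow(3, Rational(1, 2)))
Add(U, Mul(-1, Function('Y')(137, 96))) = Add(-28296, Mul(-1, Mul(I, Pow(3, Rational(1, 2))))) = Add(-28296, Mul(-1, I, Pow(3, Rational(1, 2))))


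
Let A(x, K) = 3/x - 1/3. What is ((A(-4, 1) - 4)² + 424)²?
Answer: 4196059729/20736 ≈ 2.0236e+5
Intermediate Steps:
A(x, K) = -⅓ + 3/x (A(x, K) = 3/x - 1*⅓ = 3/x - ⅓ = -⅓ + 3/x)
((A(-4, 1) - 4)² + 424)² = (((⅓)*(9 - 1*(-4))/(-4) - 4)² + 424)² = (((⅓)*(-¼)*(9 + 4) - 4)² + 424)² = (((⅓)*(-¼)*13 - 4)² + 424)² = ((-13/12 - 4)² + 424)² = ((-61/12)² + 424)² = (3721/144 + 424)² = (64777/144)² = 4196059729/20736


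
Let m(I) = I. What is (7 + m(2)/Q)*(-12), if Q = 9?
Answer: -260/3 ≈ -86.667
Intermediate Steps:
(7 + m(2)/Q)*(-12) = (7 + 2/9)*(-12) = (65/9)*(-12) = -260/3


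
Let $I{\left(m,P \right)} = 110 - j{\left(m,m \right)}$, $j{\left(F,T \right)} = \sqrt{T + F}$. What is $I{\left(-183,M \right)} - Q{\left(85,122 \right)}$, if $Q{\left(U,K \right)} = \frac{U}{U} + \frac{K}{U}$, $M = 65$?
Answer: $\frac{9143}{85} - i \sqrt{366} \approx 107.56 - 19.131 i$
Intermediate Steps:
$j{\left(F,T \right)} = \sqrt{F + T}$
$I{\left(m,P \right)} = 110 - \sqrt{2} \sqrt{m}$ ($I{\left(m,P \right)} = 110 - \sqrt{m + m} = 110 - \sqrt{2 m} = 110 - \sqrt{2} \sqrt{m}$)
$Q{\left(U,K \right)} = 1 + \frac{K}{U}$
$I{\left(-183,M \right)} - Q{\left(85,122 \right)} = \left(110 - \sqrt{2} \sqrt{-183}\right) - \frac{122 + 85}{85} = \left(110 - \sqrt{2} i \sqrt{183}\right) - \frac{1}{85} \cdot 207 = \left(110 - i \sqrt{366}\right) - \frac{207}{85} = \frac{9143}{85} - i \sqrt{366}$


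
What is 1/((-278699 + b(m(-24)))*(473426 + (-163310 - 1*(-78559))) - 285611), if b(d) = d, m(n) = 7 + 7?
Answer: -1/108318177986 ≈ -9.2321e-12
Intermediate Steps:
m(n) = 14
1/((-278699 + b(m(-24)))*(473426 + (-163310 - 1*(-78559))) - 285611) = 1/((-278699 + 14)*(473426 + (-163310 - 1*(-78559))) - 285611) = 1/(-278685*(473426 + (-163310 + 78559)) - 285611) = 1/(-278685*(473426 - 84751) - 285611) = 1/(-278685*388675 - 285611) = 1/(-108317892375 - 285611) = 1/(-108318177986) = -1/108318177986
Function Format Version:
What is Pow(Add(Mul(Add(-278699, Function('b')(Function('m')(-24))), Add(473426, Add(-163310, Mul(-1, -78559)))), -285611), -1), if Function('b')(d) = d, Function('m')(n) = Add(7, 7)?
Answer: Rational(-1, 108318177986) ≈ -9.2321e-12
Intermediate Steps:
Function('m')(n) = 14
Pow(Add(Mul(Add(-278699, Function('b')(Function('m')(-24))), Add(473426, Add(-163310, Mul(-1, -78559)))), -285611), -1) = Pow(Add(Mul(Add(-278699, 14), Add(473426, Add(-163310, Mul(-1, -78559)))), -285611), -1) = Pow(Add(Mul(-278685, Add(473426, Add(-163310, 78559))), -285611), -1) = Pow(Add(Mul(-278685, Add(473426, -84751)), -285611), -1) = Pow(Add(Mul(-278685, 388675), -285611), -1) = Pow(Add(-108317892375, -285611), -1) = Pow(-108318177986, -1) = Rational(-1, 108318177986)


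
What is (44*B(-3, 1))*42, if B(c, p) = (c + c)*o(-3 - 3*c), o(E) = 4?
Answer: -44352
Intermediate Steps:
B(c, p) = 8*c (B(c, p) = (c + c)*4 = (2*c)*4 = 8*c)
(44*B(-3, 1))*42 = (44*(8*(-3)))*42 = (44*(-24))*42 = -1056*42 = -44352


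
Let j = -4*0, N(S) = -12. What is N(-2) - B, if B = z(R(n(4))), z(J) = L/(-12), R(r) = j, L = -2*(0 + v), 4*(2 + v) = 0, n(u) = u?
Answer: -35/3 ≈ -11.667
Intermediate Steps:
j = 0
v = -2 (v = -2 + (¼)*0 = -2 + 0 = -2)
L = 4 (L = -2*(0 - 2) = -2*(-2) = 4)
R(r) = 0
z(J) = -⅓ (z(J) = 4/(-12) = 4*(-1/12) = -⅓)
B = -⅓ ≈ -0.33333
N(-2) - B = -12 - 1*(-⅓) = -12 + ⅓ = -35/3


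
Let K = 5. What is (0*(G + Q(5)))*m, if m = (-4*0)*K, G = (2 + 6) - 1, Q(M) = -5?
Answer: 0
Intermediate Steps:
G = 7 (G = 8 - 1 = 7)
m = 0 (m = -4*0*5 = 0*5 = 0)
(0*(G + Q(5)))*m = (0*(7 - 5))*0 = (0*2)*0 = 0*0 = 0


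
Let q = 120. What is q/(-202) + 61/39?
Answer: 3821/3939 ≈ 0.97004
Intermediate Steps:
q/(-202) + 61/39 = 120/(-202) + 61/39 = 120*(-1/202) + 61*(1/39) = -60/101 + 61/39 = 3821/3939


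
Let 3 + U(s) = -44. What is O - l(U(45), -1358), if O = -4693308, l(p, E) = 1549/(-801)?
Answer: -3759338159/801 ≈ -4.6933e+6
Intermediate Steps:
U(s) = -47 (U(s) = -3 - 44 = -47)
l(p, E) = -1549/801 (l(p, E) = 1549*(-1/801) = -1549/801)
O - l(U(45), -1358) = -4693308 - 1*(-1549/801) = -4693308 + 1549/801 = -3759338159/801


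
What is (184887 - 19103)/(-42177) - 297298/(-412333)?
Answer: -3283475078/1022998173 ≈ -3.2097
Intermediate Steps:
(184887 - 19103)/(-42177) - 297298/(-412333) = 165784*(-1/42177) - 297298*(-1/412333) = -9752/2481 + 297298/412333 = -3283475078/1022998173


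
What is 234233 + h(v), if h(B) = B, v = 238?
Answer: 234471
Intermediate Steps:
234233 + h(v) = 234233 + 238 = 234471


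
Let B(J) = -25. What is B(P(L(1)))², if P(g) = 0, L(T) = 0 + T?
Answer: 625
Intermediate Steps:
L(T) = T
B(P(L(1)))² = (-25)² = 625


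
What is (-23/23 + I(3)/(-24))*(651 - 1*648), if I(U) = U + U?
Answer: -15/4 ≈ -3.7500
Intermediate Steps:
I(U) = 2*U
(-23/23 + I(3)/(-24))*(651 - 1*648) = (-23/23 + (2*3)/(-24))*(651 - 1*648) = (-23*1/23 + 6*(-1/24))*(651 - 648) = (-1 - ¼)*3 = -5/4*3 = -15/4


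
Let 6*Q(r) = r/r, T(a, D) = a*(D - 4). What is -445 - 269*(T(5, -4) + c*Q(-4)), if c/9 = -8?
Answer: 13543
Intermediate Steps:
c = -72 (c = 9*(-8) = -72)
T(a, D) = a*(-4 + D)
Q(r) = ⅙ (Q(r) = (r/r)/6 = (⅙)*1 = ⅙)
-445 - 269*(T(5, -4) + c*Q(-4)) = -445 - 269*(5*(-4 - 4) - 72*⅙) = -445 - 269*(5*(-8) - 12) = -445 - 269*(-40 - 12) = -445 - 269*(-52) = -445 + 13988 = 13543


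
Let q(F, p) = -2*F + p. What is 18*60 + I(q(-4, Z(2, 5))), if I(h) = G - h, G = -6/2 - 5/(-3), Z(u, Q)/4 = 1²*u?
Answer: 3188/3 ≈ 1062.7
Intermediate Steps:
Z(u, Q) = 4*u (Z(u, Q) = 4*(1²*u) = 4*(1*u) = 4*u)
G = -4/3 (G = -6*½ - 5*(-⅓) = -3 + 5/3 = -4/3 ≈ -1.3333)
q(F, p) = p - 2*F
I(h) = -4/3 - h
18*60 + I(q(-4, Z(2, 5))) = 18*60 + (-4/3 - (4*2 - 2*(-4))) = 1080 + (-4/3 - (8 + 8)) = 1080 + (-4/3 - 1*16) = 1080 + (-4/3 - 16) = 1080 - 52/3 = 3188/3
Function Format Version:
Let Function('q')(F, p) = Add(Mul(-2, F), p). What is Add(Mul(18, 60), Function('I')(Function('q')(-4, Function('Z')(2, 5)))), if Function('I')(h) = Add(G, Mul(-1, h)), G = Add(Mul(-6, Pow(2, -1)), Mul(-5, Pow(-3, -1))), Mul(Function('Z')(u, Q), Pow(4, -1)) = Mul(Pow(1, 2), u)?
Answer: Rational(3188, 3) ≈ 1062.7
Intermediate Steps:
Function('Z')(u, Q) = Mul(4, u) (Function('Z')(u, Q) = Mul(4, Mul(Pow(1, 2), u)) = Mul(4, Mul(1, u)) = Mul(4, u))
G = Rational(-4, 3) (G = Add(Mul(-6, Rational(1, 2)), Mul(-5, Rational(-1, 3))) = Add(-3, Rational(5, 3)) = Rational(-4, 3) ≈ -1.3333)
Function('q')(F, p) = Add(p, Mul(-2, F))
Function('I')(h) = Add(Rational(-4, 3), Mul(-1, h))
Add(Mul(18, 60), Function('I')(Function('q')(-4, Function('Z')(2, 5)))) = Add(Mul(18, 60), Add(Rational(-4, 3), Mul(-1, Add(Mul(4, 2), Mul(-2, -4))))) = Add(1080, Add(Rational(-4, 3), Mul(-1, Add(8, 8)))) = Add(1080, Add(Rational(-4, 3), Mul(-1, 16))) = Add(1080, Add(Rational(-4, 3), -16)) = Add(1080, Rational(-52, 3)) = Rational(3188, 3)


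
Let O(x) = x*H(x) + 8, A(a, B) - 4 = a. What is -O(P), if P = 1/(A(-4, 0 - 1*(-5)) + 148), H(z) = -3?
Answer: -1181/148 ≈ -7.9797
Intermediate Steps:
A(a, B) = 4 + a
P = 1/148 (P = 1/((4 - 4) + 148) = 1/(0 + 148) = 1/148 ≈ 0.0067568)
O(x) = 8 - 3*x (O(x) = x*(-3) + 8 = -3*x + 8 = 8 - 3*x)
-O(P) = -(8 - 3*1/148) = -(8 - 3/148) = -1*1181/148 = -1181/148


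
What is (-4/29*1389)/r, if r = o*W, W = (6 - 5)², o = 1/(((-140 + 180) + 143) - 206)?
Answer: 127788/29 ≈ 4406.5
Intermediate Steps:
o = -1/23 (o = 1/((40 + 143) - 206) = 1/(183 - 206) = 1/(-23) = -1/23 ≈ -0.043478)
W = 1 (W = 1² = 1)
r = -1/23 (r = -1/23*1 = -1/23 ≈ -0.043478)
(-4/29*1389)/r = (-4/29*1389)/(-1/23) = (-4*1/29*1389)*(-23) = -4/29*1389*(-23) = -5556/29*(-23) = 127788/29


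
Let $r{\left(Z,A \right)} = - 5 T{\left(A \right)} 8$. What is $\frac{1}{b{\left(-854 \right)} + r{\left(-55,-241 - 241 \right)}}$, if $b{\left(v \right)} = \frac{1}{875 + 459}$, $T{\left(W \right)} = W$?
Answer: $\frac{1334}{25719521} \approx 5.1867 \cdot 10^{-5}$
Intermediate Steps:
$b{\left(v \right)} = \frac{1}{1334}$
$r{\left(Z,A \right)} = - 40 A$ ($r{\left(Z,A \right)} = - 5 A 8 = - 40 A$)
$\frac{1}{b{\left(-854 \right)} + r{\left(-55,-241 - 241 \right)}} = \frac{1}{\frac{1}{1334} - 40 \left(-241 - 241\right)} = \frac{1}{\frac{1}{1334} - -19280} = \frac{1}{\frac{1}{1334} + 19280} = \frac{1}{\frac{25719521}{1334}} = \frac{1334}{25719521}$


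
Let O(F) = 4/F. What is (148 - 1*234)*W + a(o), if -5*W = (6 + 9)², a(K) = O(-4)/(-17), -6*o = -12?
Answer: 65791/17 ≈ 3870.1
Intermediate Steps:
o = 2 (o = -⅙*(-12) = 2)
a(K) = 1/17 (a(K) = (4/(-4))/(-17) = (4*(-¼))*(-1/17) = -1*(-1/17) = 1/17)
W = -45 (W = -(6 + 9)²/5 = -⅕*15² = -⅕*225 = -45)
(148 - 1*234)*W + a(o) = (148 - 1*234)*(-45) + 1/17 = (148 - 234)*(-45) + 1/17 = -86*(-45) + 1/17 = 3870 + 1/17 = 65791/17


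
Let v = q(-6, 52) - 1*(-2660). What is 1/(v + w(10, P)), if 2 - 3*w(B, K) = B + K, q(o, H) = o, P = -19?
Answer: 3/7973 ≈ 0.00037627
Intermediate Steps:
w(B, K) = ⅔ - B/3 - K/3 (w(B, K) = ⅔ - (B + K)/3 = ⅔ + (-B/3 - K/3) = ⅔ - B/3 - K/3)
v = 2654 (v = -6 - 1*(-2660) = -6 + 2660 = 2654)
1/(v + w(10, P)) = 1/(2654 + (⅔ - ⅓*10 - ⅓*(-19))) = 1/(2654 + (⅔ - 10/3 + 19/3)) = 1/(2654 + 11/3) = 1/(7973/3) = 3/7973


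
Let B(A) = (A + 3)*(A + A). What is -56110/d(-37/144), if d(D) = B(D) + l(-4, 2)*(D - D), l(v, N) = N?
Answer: 116349696/2923 ≈ 39805.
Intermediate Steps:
B(A) = 2*A*(3 + A) (B(A) = (3 + A)*(2*A) = 2*A*(3 + A))
d(D) = 2*D*(3 + D) (d(D) = 2*D*(3 + D) + 2*(D - D) = 2*D*(3 + D) + 2*0 = 2*D*(3 + D) + 0 = 2*D*(3 + D))
-56110/d(-37/144) = -56110*(-72/(37*(3 - 37/144))) = -56110/(2*(-37/144)*(395/144)) = -56110/(-14615/10368) = -56110*(-10368/14615) = 116349696/2923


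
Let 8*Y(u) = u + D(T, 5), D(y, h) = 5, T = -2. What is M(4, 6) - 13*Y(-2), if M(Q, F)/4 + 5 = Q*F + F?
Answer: 761/8 ≈ 95.125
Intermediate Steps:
M(Q, F) = -20 + 4*F + 4*F*Q (M(Q, F) = -20 + 4*(Q*F + F) = -20 + 4*(F*Q + F) = -20 + 4*(F + F*Q) = -20 + (4*F + 4*F*Q) = -20 + 4*F + 4*F*Q)
Y(u) = 5/8 + u/8 (Y(u) = (u + 5)/8 = (5 + u)/8 = 5/8 + u/8)
M(4, 6) - 13*Y(-2) = (-20 + 4*6 + 4*6*4) - 13*(5/8 + (⅛)*(-2)) = (-20 + 24 + 96) - 13*(5/8 - ¼) = 100 - 13*3/8 = 100 - 39/8 = 761/8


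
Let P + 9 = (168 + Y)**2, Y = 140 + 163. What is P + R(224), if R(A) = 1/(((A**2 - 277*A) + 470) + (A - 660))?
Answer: 2626047215/11838 ≈ 2.2183e+5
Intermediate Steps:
Y = 303
P = 221832 (P = -9 + (168 + 303)**2 = -9 + 471**2 = -9 + 221841 = 221832)
R(A) = 1/(-190 + A**2 - 276*A) (R(A) = 1/((470 + A**2 - 277*A) + (-660 + A)) = 1/(-190 + A**2 - 276*A))
P + R(224) = 221832 + 1/(-190 + 224**2 - 276*224) = 221832 + 1/(-190 + 50176 - 61824) = 221832 + 1/(-11838) = 221832 - 1/11838 = 2626047215/11838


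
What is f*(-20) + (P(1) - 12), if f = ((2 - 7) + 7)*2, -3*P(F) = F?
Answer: -277/3 ≈ -92.333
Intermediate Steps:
P(F) = -F/3
f = 4 (f = (-5 + 7)*2 = 2*2 = 4)
f*(-20) + (P(1) - 12) = 4*(-20) + (-⅓*1 - 12) = -80 + (-⅓ - 12) = -80 - 37/3 = -277/3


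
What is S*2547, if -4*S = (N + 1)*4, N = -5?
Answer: 10188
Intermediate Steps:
S = 4 (S = -(-5 + 1)*4/4 = -(-1)*4 = -1/4*(-16) = 4)
S*2547 = 4*2547 = 10188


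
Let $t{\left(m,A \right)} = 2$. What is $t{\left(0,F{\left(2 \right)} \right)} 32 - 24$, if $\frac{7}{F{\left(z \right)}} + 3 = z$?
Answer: $40$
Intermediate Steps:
$F{\left(z \right)} = \frac{7}{-3 + z}$
$t{\left(0,F{\left(2 \right)} \right)} 32 - 24 = 2 \cdot 32 - 24 = 64 - 24 = 40$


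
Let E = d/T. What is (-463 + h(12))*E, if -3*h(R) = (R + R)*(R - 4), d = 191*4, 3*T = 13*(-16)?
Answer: 301971/52 ≈ 5807.1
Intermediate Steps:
T = -208/3 (T = (13*(-16))/3 = (⅓)*(-208) = -208/3 ≈ -69.333)
d = 764
h(R) = -2*R*(-4 + R)/3 (h(R) = -(R + R)*(R - 4)/3 = -2*R*(-4 + R)/3)
E = -573/52 (E = 764/(-208/3) = 764*(-3/208) = -573/52 ≈ -11.019)
(-463 + h(12))*E = (-463 + (⅔)*12*(4 - 1*12))*(-573/52) = (-463 + (⅔)*12*(4 - 12))*(-573/52) = (-463 + (⅔)*12*(-8))*(-573/52) = (-463 - 64)*(-573/52) = -527*(-573/52) = 301971/52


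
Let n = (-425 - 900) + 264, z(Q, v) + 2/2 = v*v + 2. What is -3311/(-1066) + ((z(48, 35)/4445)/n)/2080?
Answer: 624606218667/201096422800 ≈ 3.1060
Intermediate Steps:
z(Q, v) = 1 + v² (z(Q, v) = -1 + (v*v + 2) = -1 + (v² + 2) = -1 + (2 + v²) = 1 + v²)
n = -1061 (n = -1325 + 264 = -1061)
-3311/(-1066) + ((z(48, 35)/4445)/n)/2080 = -3311/(-1066) + (((1 + 35²)/4445)/(-1061))/2080 = -3311*(-1/1066) + (((1 + 1225)*(1/4445))*(-1/1061))*(1/2080) = 3311/1066 + ((1226*(1/4445))*(-1/1061))*(1/2080) = 3311/1066 + ((1226/4445)*(-1/1061))*(1/2080) = 3311/1066 - 1226/4716145*1/2080 = 3311/1066 - 613/4904790800 = 624606218667/201096422800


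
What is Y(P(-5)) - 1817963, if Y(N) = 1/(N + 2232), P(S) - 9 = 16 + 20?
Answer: -4139501750/2277 ≈ -1.8180e+6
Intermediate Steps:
P(S) = 45 (P(S) = 9 + (16 + 20) = 9 + 36 = 45)
Y(N) = 1/(2232 + N)
Y(P(-5)) - 1817963 = 1/(2232 + 45) - 1817963 = 1/2277 - 1817963 = -4139501750/2277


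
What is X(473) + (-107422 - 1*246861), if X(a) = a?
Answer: -353810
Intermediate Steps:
X(473) + (-107422 - 1*246861) = 473 + (-107422 - 1*246861) = 473 + (-107422 - 246861) = 473 - 354283 = -353810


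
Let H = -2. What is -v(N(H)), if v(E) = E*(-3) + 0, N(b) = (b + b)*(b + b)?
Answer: 48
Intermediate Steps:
N(b) = 4*b² (N(b) = (2*b)*(2*b) = 4*b²)
v(E) = -3*E (v(E) = -3*E + 0 = -3*E)
-v(N(H)) = -(-3)*4*(-2)² = -(-3)*4*4 = -(-3)*16 = -1*(-48) = 48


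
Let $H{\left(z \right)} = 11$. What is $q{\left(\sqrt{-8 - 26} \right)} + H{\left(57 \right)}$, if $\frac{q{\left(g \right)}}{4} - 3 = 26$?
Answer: $127$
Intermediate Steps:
$q{\left(g \right)} = 116$ ($q{\left(g \right)} = 12 + 4 \cdot 26 = 12 + 104 = 116$)
$q{\left(\sqrt{-8 - 26} \right)} + H{\left(57 \right)} = 116 + 11 = 127$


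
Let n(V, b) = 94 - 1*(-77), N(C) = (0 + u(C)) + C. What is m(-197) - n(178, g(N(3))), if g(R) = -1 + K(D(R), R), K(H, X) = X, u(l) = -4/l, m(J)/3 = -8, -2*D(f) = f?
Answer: -195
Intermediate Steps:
D(f) = -f/2
m(J) = -24 (m(J) = 3*(-8) = -24)
N(C) = C - 4/C (N(C) = (0 - 4/C) + C = -4/C + C = C - 4/C)
g(R) = -1 + R
n(V, b) = 171 (n(V, b) = 94 + 77 = 171)
m(-197) - n(178, g(N(3))) = -24 - 1*171 = -24 - 171 = -195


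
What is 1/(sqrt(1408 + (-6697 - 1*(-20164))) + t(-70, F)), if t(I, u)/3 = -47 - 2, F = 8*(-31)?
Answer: -21/962 - 5*sqrt(595)/6734 ≈ -0.039941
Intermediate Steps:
F = -248
t(I, u) = -147 (t(I, u) = 3*(-47 - 2) = 3*(-49) = -147)
1/(sqrt(1408 + (-6697 - 1*(-20164))) + t(-70, F)) = 1/(sqrt(1408 + (-6697 - 1*(-20164))) - 147) = 1/(sqrt(1408 + (-6697 + 20164)) - 147) = 1/(sqrt(1408 + 13467) - 147) = 1/(sqrt(14875) - 147) = 1/(5*sqrt(595) - 147) = 1/(-147 + 5*sqrt(595))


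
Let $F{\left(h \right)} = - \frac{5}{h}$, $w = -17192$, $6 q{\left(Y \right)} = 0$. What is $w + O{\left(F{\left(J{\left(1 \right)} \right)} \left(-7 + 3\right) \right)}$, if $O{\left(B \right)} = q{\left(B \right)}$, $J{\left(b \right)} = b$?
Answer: $-17192$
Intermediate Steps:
$q{\left(Y \right)} = 0$ ($q{\left(Y \right)} = \frac{1}{6} \cdot 0 = 0$)
$O{\left(B \right)} = 0$
$w + O{\left(F{\left(J{\left(1 \right)} \right)} \left(-7 + 3\right) \right)} = -17192 + 0 = -17192$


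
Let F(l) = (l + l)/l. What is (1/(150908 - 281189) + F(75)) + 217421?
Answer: 28326085862/130281 ≈ 2.1742e+5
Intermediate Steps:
F(l) = 2 (F(l) = (2*l)/l = 2)
(1/(150908 - 281189) + F(75)) + 217421 = (1/(150908 - 281189) + 2) + 217421 = (1/(-130281) + 2) + 217421 = (-1/130281 + 2) + 217421 = 260561/130281 + 217421 = 28326085862/130281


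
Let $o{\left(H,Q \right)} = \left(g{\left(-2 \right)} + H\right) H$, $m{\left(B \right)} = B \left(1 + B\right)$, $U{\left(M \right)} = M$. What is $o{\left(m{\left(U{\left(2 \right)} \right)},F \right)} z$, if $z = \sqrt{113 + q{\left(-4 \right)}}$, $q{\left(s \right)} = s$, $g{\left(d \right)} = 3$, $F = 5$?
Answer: $54 \sqrt{109} \approx 563.78$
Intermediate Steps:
$z = \sqrt{109}$ ($z = \sqrt{113 - 4} = \sqrt{109} \approx 10.44$)
$o{\left(H,Q \right)} = H \left(3 + H\right)$ ($o{\left(H,Q \right)} = \left(3 + H\right) H = H \left(3 + H\right)$)
$o{\left(m{\left(U{\left(2 \right)} \right)},F \right)} z = 2 \left(1 + 2\right) \left(3 + 2 \left(1 + 2\right)\right) \sqrt{109} = 2 \cdot 3 \left(3 + 2 \cdot 3\right) \sqrt{109} = 6 \left(3 + 6\right) \sqrt{109} = 6 \cdot 9 \sqrt{109} = 54 \sqrt{109}$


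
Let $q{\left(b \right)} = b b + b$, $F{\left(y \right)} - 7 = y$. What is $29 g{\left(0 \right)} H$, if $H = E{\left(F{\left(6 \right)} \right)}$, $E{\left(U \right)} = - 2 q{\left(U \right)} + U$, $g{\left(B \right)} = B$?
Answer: $0$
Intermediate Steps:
$F{\left(y \right)} = 7 + y$
$q{\left(b \right)} = b + b^{2}$ ($q{\left(b \right)} = b^{2} + b = b + b^{2}$)
$E{\left(U \right)} = U - 2 U \left(1 + U\right)$ ($E{\left(U \right)} = - 2 U \left(1 + U\right) + U = U - 2 U \left(1 + U\right)$)
$H = -351$ ($H = \left(7 + 6\right) \left(-1 - 2 \left(7 + 6\right)\right) = 13 \left(-1 - 26\right) = 13 \left(-27\right) = -351$)
$29 g{\left(0 \right)} H = 29 \cdot 0 \left(-351\right) = 0 \left(-351\right) = 0$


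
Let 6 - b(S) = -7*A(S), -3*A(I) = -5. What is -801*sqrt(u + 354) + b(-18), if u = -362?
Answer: 53/3 - 1602*I*sqrt(2) ≈ 17.667 - 2265.6*I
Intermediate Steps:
A(I) = 5/3 (A(I) = -1/3*(-5) = 5/3)
b(S) = 53/3 (b(S) = 6 - (-7)*5/3 = 6 - 1*(-35/3) = 6 + 35/3 = 53/3)
-801*sqrt(u + 354) + b(-18) = -801*sqrt(-362 + 354) + 53/3 = -1602*I*sqrt(2) + 53/3 = 53/3 - 1602*I*sqrt(2)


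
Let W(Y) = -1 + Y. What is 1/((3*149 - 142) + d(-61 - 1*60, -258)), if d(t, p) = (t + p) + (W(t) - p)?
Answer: 1/62 ≈ 0.016129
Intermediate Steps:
d(t, p) = -1 + 2*t (d(t, p) = (t + p) + ((-1 + t) - p) = (p + t) + (-1 + t - p) = -1 + 2*t)
1/((3*149 - 142) + d(-61 - 1*60, -258)) = 1/((3*149 - 142) + (-1 + 2*(-61 - 1*60))) = 1/((447 - 142) + (-1 + 2*(-61 - 60))) = 1/(305 + (-1 + 2*(-121))) = 1/(305 + (-1 - 242)) = 1/(305 - 243) = 1/62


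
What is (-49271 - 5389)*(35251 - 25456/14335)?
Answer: -5523913680228/2867 ≈ -1.9267e+9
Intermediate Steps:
(-49271 - 5389)*(35251 - 25456/14335) = -54660*(35251 - 25456*1/14335) = -54660*(35251 - 25456/14335) = -54660*505297629/14335 = -5523913680228/2867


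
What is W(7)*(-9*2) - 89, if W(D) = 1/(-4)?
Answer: -169/2 ≈ -84.500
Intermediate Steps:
W(D) = -¼
W(7)*(-9*2) - 89 = -(-9)*2/4 - 89 = -¼*(-18) - 89 = 9/2 - 89 = -169/2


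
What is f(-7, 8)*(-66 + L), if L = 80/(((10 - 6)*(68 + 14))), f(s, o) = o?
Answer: -21568/41 ≈ -526.05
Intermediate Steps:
L = 10/41 (L = 80/((4*82)) = 80/328 = 80*(1/328) = 10/41 ≈ 0.24390)
f(-7, 8)*(-66 + L) = 8*(-66 + 10/41) = 8*(-2696/41) = -21568/41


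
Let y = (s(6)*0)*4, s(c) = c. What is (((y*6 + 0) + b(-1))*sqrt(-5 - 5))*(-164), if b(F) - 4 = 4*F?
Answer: 0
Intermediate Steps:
b(F) = 4 + 4*F
y = 0 (y = (6*0)*4 = 0*4 = 0)
(((y*6 + 0) + b(-1))*sqrt(-5 - 5))*(-164) = (((0*6 + 0) + (4 + 4*(-1)))*sqrt(-5 - 5))*(-164) = (((0 + 0) + (4 - 4))*sqrt(-10))*(-164) = ((0 + 0)*(I*sqrt(10)))*(-164) = (0*(I*sqrt(10)))*(-164) = 0*(-164) = 0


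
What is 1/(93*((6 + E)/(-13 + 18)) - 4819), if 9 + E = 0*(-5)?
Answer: -5/24374 ≈ -0.00020514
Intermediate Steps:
E = -9 (E = -9 + 0*(-5) = -9 + 0 = -9)
1/(93*((6 + E)/(-13 + 18)) - 4819) = 1/(93*((6 - 9)/(-13 + 18)) - 4819) = 1/(93*(-3/5) - 4819) = 1/(93*(-3*⅕) - 4819) = 1/(93*(-⅗) - 4819) = 1/(-279/5 - 4819) = 1/(-24374/5) = -5/24374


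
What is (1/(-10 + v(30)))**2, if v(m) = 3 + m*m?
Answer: 1/797449 ≈ 1.2540e-6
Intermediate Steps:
v(m) = 3 + m**2
(1/(-10 + v(30)))**2 = (1/(-10 + (3 + 30**2)))**2 = (1/(-10 + (3 + 900)))**2 = (1/(-10 + 903))**2 = (1/893)**2 = 1/797449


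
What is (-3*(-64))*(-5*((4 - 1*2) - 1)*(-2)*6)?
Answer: 11520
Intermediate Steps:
(-3*(-64))*(-5*((4 - 1*2) - 1)*(-2)*6) = 192*(-5*((4 - 2) - 1)*(-2)*6) = 192*(-5*(2 - 1)*(-2)*6) = 192*(-5*(-2)*6) = 192*(10*6) = 192*60 = 11520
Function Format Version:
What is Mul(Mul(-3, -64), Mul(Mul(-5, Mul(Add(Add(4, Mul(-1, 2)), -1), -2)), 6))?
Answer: 11520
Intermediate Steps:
Mul(Mul(-3, -64), Mul(Mul(-5, Mul(Add(Add(4, Mul(-1, 2)), -1), -2)), 6)) = Mul(192, Mul(Mul(-5, Mul(Add(Add(4, -2), -1), -2)), 6)) = Mul(192, Mul(Mul(-5, Mul(Add(2, -1), -2)), 6)) = Mul(192, Mul(Mul(-5, Mul(1, -2)), 6)) = Mul(192, Mul(Mul(-5, -2), 6)) = Mul(192, Mul(10, 6)) = Mul(192, 60) = 11520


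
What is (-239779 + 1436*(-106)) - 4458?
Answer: -396453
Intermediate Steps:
(-239779 + 1436*(-106)) - 4458 = (-239779 - 152216) - 4458 = -391995 - 4458 = -396453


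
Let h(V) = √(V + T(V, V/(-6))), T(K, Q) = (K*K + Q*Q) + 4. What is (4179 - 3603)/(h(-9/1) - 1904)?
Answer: -1462272/4833517 - 384*√313/4833517 ≈ -0.30393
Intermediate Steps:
T(K, Q) = 4 + K² + Q² (T(K, Q) = (K² + Q²) + 4 = 4 + K² + Q²)
h(V) = √(4 + V + 37*V²/36) (h(V) = √(V + (4 + V² + (V/(-6))²)) = √(V + (4 + V² + (V*(-⅙))²)) = √(V + (4 + V² + (-V/6)²)) = √(V + (4 + V² + V²/36)) = √(V + (4 + 37*V²/36)) = √(4 + V + 37*V²/36))
(4179 - 3603)/(h(-9/1) - 1904) = (4179 - 3603)/(√(144 + 36*(-9/1) + 37*(-9/1)²)/6 - 1904) = 576/(√(144 + 36*(-9*1) + 37*(-9*1)²)/6 - 1904) = 576/(√(144 + 36*(-9) + 37*(-9)²)/6 - 1904) = 576/(√(144 - 324 + 37*81)/6 - 1904) = 576/(√(144 - 324 + 2997)/6 - 1904) = 576/(√2817/6 - 1904) = 576/((3*√313)/6 - 1904) = 576/(√313/2 - 1904) = 576/(-1904 + √313/2)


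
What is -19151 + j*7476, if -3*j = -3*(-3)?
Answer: -41579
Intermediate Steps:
j = -3 (j = -(-1)*(-3) = -1/3*9 = -3)
-19151 + j*7476 = -19151 - 3*7476 = -19151 - 22428 = -41579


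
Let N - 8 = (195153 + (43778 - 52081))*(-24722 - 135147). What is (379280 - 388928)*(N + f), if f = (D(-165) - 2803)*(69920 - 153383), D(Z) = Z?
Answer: 285810465410784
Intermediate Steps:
f = 247718184 (f = (-165 - 2803)*(69920 - 153383) = -2968*(-83463) = 247718184)
N = -29871522642 (N = 8 + (195153 + (43778 - 52081))*(-24722 - 135147) = 8 + (195153 - 8303)*(-159869) = 8 + 186850*(-159869) = 8 - 29871522650 = -29871522642)
(379280 - 388928)*(N + f) = (379280 - 388928)*(-29871522642 + 247718184) = -9648*(-29623804458) = 285810465410784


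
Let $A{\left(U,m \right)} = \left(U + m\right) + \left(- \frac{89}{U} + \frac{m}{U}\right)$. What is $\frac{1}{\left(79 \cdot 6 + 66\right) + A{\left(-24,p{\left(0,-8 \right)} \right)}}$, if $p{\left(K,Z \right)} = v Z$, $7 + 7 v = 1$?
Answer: $\frac{168}{88415} \approx 0.0019001$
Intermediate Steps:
$v = - \frac{6}{7}$ ($v = -1 + \frac{1}{7} \cdot 1 = -1 + \frac{1}{7} = - \frac{6}{7} \approx -0.85714$)
$p{\left(K,Z \right)} = - \frac{6 Z}{7}$
$A{\left(U,m \right)} = U + m - \frac{89}{U} + \frac{m}{U}$
$\frac{1}{\left(79 \cdot 6 + 66\right) + A{\left(-24,p{\left(0,-8 \right)} \right)}} = \frac{1}{\left(79 \cdot 6 + 66\right) + \frac{-89 - - \frac{48}{7} - 24 \left(-24 - - \frac{48}{7}\right)}{-24}} = \frac{1}{\left(474 + 66\right) - \frac{-89 + \frac{48}{7} - 24 \left(-24 + \frac{48}{7}\right)}{24}} = \frac{1}{540 - \frac{-89 + \frac{48}{7} - - \frac{2880}{7}}{24}} = \frac{1}{540 - \frac{-89 + \frac{48}{7} + \frac{2880}{7}}{24}} = \frac{1}{540 - \frac{2305}{168}} = \frac{1}{\frac{88415}{168}} = \frac{168}{88415}$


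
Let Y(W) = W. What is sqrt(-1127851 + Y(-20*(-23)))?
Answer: I*sqrt(1127391) ≈ 1061.8*I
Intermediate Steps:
sqrt(-1127851 + Y(-20*(-23))) = sqrt(-1127851 - 20*(-23)) = sqrt(-1127851 + 460) = sqrt(-1127391) = I*sqrt(1127391)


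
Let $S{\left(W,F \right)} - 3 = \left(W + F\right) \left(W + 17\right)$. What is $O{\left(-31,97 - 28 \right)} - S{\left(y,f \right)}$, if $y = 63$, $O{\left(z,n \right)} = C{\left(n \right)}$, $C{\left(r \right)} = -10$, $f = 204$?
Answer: $-21373$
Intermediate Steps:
$O{\left(z,n \right)} = -10$
$S{\left(W,F \right)} = 3 + \left(17 + W\right) \left(F + W\right)$ ($S{\left(W,F \right)} = 3 + \left(W + F\right) \left(W + 17\right) = 3 + \left(F + W\right) \left(17 + W\right) = 3 + \left(17 + W\right) \left(F + W\right)$)
$O{\left(-31,97 - 28 \right)} - S{\left(y,f \right)} = -10 - \left(3 + 63^{2} + 17 \cdot 204 + 17 \cdot 63 + 204 \cdot 63\right) = -10 - \left(3 + 3969 + 3468 + 1071 + 12852\right) = -10 - 21363 = -21373$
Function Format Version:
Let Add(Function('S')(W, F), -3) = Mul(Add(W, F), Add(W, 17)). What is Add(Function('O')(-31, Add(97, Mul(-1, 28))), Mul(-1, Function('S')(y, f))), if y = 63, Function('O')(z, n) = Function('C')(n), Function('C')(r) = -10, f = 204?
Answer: -21373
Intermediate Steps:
Function('O')(z, n) = -10
Function('S')(W, F) = Add(3, Mul(Add(17, W), Add(F, W))) (Function('S')(W, F) = Add(3, Mul(Add(W, F), Add(W, 17))) = Add(3, Mul(Add(F, W), Add(17, W))) = Add(3, Mul(Add(17, W), Add(F, W))))
Add(Function('O')(-31, Add(97, Mul(-1, 28))), Mul(-1, Function('S')(y, f))) = Add(-10, Mul(-1, Add(3, Pow(63, 2), Mul(17, 204), Mul(17, 63), Mul(204, 63)))) = Add(-10, Mul(-1, Add(3, 3969, 3468, 1071, 12852))) = Add(-10, Mul(-1, 21363)) = Add(-10, -21363) = -21373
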